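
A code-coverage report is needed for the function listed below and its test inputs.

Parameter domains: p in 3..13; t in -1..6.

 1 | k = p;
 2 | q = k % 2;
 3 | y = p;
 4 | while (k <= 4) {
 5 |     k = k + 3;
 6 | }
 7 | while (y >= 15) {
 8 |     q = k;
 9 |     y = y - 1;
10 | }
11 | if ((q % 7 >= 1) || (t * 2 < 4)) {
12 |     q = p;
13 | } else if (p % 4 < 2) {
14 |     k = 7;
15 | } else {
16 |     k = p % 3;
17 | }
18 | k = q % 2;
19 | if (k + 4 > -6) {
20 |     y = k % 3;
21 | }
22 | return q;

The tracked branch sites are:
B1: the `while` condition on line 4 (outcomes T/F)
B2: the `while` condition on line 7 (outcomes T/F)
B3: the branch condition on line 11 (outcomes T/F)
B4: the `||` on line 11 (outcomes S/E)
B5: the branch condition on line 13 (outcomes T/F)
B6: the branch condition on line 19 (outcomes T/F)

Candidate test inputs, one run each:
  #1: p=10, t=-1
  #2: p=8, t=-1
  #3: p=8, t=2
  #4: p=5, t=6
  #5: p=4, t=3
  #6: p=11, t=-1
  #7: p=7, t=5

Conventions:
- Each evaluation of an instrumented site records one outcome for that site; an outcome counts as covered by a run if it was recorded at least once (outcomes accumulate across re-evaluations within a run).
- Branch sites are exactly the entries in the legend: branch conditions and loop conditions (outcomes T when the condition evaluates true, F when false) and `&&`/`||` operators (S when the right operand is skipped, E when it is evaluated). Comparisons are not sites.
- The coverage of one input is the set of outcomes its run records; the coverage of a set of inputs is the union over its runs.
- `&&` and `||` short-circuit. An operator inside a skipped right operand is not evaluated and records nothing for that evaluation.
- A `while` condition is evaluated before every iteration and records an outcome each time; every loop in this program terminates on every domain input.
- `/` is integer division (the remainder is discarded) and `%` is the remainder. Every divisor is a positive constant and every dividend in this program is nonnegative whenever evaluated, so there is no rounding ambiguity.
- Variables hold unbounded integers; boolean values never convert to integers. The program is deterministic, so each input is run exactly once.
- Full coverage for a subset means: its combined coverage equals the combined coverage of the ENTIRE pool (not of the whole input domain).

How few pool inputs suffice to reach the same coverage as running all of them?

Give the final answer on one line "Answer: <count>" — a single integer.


input #1 (p=10, t=-1): events B1->F, B2->F, B4->E, B3->T, B6->T; covers B1=F, B2=F, B3=T, B4=E, B6=T
input #2 (p=8, t=-1): events B1->F, B2->F, B4->E, B3->T, B6->T; covers B1=F, B2=F, B3=T, B4=E, B6=T
input #3 (p=8, t=2): events B1->F, B2->F, B4->E, B3->F, B5->T, B6->T; covers B1=F, B2=F, B3=F, B4=E, B5=T, B6=T
input #4 (p=5, t=6): events B1->F, B2->F, B4->S, B3->T, B6->T; covers B1=F, B2=F, B3=T, B4=S, B6=T
input #5 (p=4, t=3): events B1->T, B1->F, B2->F, B4->E, B3->F, B5->T, B6->T; covers B1=T, B1=F, B2=F, B3=F, B4=E, B5=T, B6=T
input #6 (p=11, t=-1): events B1->F, B2->F, B4->S, B3->T, B6->T; covers B1=F, B2=F, B3=T, B4=S, B6=T
input #7 (p=7, t=5): events B1->F, B2->F, B4->S, B3->T, B6->T; covers B1=F, B2=F, B3=T, B4=S, B6=T
the full pool covers 9 outcomes: B1=T, B1=F, B2=F, B3=T, B3=F, B4=S, B4=E, B5=T, B6=T
size 1 is not enough: best union over all size-1 subsets is 7/9
at size 2, {4, 5} reaches all 9 outcomes; every lexicographically earlier size-2 subset fails
Answer: 2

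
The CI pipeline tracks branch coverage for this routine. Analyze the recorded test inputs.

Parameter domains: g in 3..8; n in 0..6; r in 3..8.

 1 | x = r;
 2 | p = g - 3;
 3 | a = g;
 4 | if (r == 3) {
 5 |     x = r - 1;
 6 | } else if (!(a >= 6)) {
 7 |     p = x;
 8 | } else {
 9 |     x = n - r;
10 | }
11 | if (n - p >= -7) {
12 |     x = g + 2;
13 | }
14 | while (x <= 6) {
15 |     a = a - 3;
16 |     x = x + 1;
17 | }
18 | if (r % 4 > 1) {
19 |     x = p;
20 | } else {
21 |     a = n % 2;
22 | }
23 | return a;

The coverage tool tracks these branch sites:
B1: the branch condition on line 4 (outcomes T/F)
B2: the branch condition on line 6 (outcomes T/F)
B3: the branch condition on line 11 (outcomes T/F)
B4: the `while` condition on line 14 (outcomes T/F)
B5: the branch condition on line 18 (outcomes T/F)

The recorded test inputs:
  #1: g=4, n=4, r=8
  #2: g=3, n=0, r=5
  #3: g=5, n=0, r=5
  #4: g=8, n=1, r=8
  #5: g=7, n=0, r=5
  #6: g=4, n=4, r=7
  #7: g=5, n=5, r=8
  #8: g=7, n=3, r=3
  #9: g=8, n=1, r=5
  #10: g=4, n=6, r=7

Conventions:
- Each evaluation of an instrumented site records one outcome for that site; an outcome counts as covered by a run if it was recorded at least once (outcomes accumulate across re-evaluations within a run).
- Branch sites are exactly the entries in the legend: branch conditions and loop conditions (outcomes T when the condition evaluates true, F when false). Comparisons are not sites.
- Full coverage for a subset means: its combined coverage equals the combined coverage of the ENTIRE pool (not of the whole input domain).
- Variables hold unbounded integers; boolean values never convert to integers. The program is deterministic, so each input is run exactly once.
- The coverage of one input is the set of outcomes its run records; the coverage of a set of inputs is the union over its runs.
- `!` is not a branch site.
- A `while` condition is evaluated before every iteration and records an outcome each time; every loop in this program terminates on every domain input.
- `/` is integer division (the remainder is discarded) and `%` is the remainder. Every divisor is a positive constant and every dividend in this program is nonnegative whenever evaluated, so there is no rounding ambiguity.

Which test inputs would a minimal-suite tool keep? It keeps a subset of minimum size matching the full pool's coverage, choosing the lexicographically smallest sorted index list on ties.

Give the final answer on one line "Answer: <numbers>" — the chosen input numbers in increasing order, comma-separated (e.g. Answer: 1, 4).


input #1 (g=4, n=4, r=8): events B1->F, B2->T, B3->T, B4->T, B4->F, B5->F; covers B1=F, B2=T, B3=T, B4=T, B4=F, B5=F
input #2 (g=3, n=0, r=5): events B1->F, B2->T, B3->T, B4->T, B4->T, B4->F, B5->F; covers B1=F, B2=T, B3=T, B4=T, B4=F, B5=F
input #3 (g=5, n=0, r=5): events B1->F, B2->T, B3->T, B4->F, B5->F; covers B1=F, B2=T, B3=T, B4=F, B5=F
input #4 (g=8, n=1, r=8): events B1->F, B2->F, B3->T, B4->F, B5->F; covers B1=F, B2=F, B3=T, B4=F, B5=F
input #5 (g=7, n=0, r=5): events B1->F, B2->F, B3->T, B4->F, B5->F; covers B1=F, B2=F, B3=T, B4=F, B5=F
input #6 (g=4, n=4, r=7): events B1->F, B2->T, B3->T, B4->T, B4->F, B5->T; covers B1=F, B2=T, B3=T, B4=T, B4=F, B5=T
input #7 (g=5, n=5, r=8): events B1->F, B2->T, B3->T, B4->F, B5->F; covers B1=F, B2=T, B3=T, B4=F, B5=F
input #8 (g=7, n=3, r=3): events B1->T, B3->T, B4->F, B5->T; covers B1=T, B3=T, B4=F, B5=T
input #9 (g=8, n=1, r=5): events B1->F, B2->F, B3->T, B4->F, B5->F; covers B1=F, B2=F, B3=T, B4=F, B5=F
input #10 (g=4, n=6, r=7): events B1->F, B2->T, B3->T, B4->T, B4->F, B5->T; covers B1=F, B2=T, B3=T, B4=T, B4=F, B5=T
pool-wide coverage (9 outcomes): B1=T, B1=F, B2=T, B2=F, B3=T, B4=T, B4=F, B5=T, B5=F
size 1 is not enough: best union over all size-1 subsets is 6/9
size 2 is not enough: best union over all size-2 subsets is 8/9
the canonical winner is {1, 4, 8}: size 3, full 9-outcome coverage, earliest index list among size-3 covers
Answer: 1, 4, 8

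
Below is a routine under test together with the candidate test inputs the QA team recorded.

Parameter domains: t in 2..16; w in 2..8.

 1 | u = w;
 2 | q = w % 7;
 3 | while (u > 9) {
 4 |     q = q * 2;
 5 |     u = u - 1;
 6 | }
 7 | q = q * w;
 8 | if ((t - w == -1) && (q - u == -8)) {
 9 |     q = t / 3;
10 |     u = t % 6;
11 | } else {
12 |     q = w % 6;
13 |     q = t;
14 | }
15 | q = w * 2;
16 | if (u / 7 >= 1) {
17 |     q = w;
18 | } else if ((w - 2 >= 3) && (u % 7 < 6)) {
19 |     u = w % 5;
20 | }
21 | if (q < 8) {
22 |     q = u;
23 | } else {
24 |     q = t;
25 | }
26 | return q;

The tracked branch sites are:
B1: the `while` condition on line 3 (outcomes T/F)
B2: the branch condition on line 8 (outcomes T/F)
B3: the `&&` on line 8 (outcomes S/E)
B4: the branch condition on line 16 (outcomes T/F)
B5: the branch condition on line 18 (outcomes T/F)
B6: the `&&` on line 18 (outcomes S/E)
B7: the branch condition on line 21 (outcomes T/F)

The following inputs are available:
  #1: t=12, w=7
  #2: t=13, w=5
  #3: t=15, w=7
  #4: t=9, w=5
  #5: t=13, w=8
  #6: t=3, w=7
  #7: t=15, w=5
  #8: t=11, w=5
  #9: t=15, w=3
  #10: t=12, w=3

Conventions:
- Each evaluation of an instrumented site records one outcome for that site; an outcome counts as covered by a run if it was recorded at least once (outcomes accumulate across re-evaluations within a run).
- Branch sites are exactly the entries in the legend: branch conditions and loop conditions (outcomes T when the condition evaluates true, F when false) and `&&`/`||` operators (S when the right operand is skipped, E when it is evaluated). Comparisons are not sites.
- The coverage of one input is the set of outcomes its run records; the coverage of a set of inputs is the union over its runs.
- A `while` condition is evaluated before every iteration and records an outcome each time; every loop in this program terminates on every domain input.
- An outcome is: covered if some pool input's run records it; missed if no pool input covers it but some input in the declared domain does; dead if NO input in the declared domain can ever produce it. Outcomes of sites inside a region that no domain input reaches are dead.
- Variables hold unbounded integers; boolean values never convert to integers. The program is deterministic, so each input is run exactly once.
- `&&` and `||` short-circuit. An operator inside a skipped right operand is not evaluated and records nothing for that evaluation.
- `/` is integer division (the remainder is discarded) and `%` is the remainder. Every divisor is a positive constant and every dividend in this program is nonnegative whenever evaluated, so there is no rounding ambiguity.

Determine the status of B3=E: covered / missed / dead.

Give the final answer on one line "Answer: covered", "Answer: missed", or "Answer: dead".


no pool input records B3=E
but domain input (t=2, w=3) does record it -> reachable, so missed
Answer: missed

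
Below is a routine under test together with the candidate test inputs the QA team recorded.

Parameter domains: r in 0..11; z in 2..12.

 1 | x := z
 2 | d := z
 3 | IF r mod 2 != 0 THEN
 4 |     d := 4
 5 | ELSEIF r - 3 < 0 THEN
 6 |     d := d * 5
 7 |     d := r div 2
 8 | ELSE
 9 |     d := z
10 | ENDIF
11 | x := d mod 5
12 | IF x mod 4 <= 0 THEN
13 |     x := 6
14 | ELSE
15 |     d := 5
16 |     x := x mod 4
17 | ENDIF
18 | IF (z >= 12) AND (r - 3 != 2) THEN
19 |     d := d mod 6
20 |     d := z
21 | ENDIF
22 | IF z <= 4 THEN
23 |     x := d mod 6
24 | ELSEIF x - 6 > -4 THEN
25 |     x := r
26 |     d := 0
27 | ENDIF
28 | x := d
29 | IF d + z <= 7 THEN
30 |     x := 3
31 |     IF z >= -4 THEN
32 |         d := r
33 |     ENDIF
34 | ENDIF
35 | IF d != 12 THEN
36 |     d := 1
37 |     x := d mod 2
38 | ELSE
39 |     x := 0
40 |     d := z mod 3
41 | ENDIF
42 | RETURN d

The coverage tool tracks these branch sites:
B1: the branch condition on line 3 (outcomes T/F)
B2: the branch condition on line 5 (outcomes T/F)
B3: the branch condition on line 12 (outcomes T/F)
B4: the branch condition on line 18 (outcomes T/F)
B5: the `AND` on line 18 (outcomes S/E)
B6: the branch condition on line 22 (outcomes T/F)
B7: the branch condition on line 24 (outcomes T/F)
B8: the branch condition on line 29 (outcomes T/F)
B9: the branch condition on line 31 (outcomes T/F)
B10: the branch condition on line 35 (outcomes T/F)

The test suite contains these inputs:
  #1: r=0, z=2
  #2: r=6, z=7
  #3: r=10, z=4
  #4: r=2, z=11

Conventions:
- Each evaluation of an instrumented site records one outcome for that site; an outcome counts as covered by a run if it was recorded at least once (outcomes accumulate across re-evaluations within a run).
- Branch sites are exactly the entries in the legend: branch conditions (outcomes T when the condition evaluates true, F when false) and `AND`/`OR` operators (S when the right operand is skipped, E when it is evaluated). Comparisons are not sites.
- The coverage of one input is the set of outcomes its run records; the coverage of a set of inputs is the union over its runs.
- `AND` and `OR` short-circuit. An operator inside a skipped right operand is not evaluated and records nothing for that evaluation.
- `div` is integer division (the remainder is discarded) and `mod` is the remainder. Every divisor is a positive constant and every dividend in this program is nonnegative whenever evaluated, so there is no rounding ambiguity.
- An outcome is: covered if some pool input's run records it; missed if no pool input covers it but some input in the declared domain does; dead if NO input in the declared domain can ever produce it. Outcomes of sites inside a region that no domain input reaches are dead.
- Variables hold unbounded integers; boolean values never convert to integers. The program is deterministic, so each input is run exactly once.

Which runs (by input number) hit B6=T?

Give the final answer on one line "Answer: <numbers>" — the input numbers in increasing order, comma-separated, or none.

input #1 (r=0, z=2): hits B6=T
input #2 (r=6, z=7): never hits B6=T
input #3 (r=10, z=4): hits B6=T
input #4 (r=2, z=11): never hits B6=T

Answer: 1, 3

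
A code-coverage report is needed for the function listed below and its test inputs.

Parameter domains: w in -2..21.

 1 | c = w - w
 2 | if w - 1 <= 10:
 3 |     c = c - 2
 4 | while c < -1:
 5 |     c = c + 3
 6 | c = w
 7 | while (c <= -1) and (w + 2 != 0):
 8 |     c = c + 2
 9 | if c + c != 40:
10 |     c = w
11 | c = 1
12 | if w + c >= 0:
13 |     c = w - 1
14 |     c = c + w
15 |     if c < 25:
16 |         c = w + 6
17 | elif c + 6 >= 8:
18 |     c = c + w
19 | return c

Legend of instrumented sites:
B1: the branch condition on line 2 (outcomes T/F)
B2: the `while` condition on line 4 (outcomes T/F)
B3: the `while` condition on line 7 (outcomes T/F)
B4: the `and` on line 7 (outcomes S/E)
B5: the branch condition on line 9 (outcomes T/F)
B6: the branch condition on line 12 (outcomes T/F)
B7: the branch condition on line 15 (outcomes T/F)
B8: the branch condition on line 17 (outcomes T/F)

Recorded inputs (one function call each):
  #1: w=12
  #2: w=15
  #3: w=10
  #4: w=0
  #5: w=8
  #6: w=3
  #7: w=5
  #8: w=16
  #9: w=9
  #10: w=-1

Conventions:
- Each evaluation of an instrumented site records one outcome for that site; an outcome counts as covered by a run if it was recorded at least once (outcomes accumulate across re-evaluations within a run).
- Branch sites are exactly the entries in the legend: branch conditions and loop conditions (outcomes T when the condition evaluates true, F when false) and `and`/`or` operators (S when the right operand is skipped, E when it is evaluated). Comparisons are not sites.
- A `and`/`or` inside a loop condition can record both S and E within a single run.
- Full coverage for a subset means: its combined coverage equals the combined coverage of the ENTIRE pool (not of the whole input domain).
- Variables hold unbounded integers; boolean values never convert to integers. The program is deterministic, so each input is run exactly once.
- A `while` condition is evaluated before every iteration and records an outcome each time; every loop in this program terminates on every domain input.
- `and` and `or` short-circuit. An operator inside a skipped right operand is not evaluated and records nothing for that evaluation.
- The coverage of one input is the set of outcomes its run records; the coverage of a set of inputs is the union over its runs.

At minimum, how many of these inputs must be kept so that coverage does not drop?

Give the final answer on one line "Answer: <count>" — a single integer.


input #1, w=12: events B1->F, B2->F, B4->S, B3->F, B5->T, B6->T, B7->T; outcomes B1=F, B2=F, B3=F, B4=S, B5=T, B6=T, B7=T
input #2, w=15: events B1->F, B2->F, B4->S, B3->F, B5->T, B6->T, B7->F; outcomes B1=F, B2=F, B3=F, B4=S, B5=T, B6=T, B7=F
input #3, w=10: events B1->T, B2->T, B2->F, B4->S, B3->F, B5->T, B6->T, B7->T; outcomes B1=T, B2=T, B2=F, B3=F, B4=S, B5=T, B6=T, B7=T
input #4, w=0: events B1->T, B2->T, B2->F, B4->S, B3->F, B5->T, B6->T, B7->T; outcomes B1=T, B2=T, B2=F, B3=F, B4=S, B5=T, B6=T, B7=T
input #5, w=8: events B1->T, B2->T, B2->F, B4->S, B3->F, B5->T, B6->T, B7->T; outcomes B1=T, B2=T, B2=F, B3=F, B4=S, B5=T, B6=T, B7=T
input #6, w=3: events B1->T, B2->T, B2->F, B4->S, B3->F, B5->T, B6->T, B7->T; outcomes B1=T, B2=T, B2=F, B3=F, B4=S, B5=T, B6=T, B7=T
input #7, w=5: events B1->T, B2->T, B2->F, B4->S, B3->F, B5->T, B6->T, B7->T; outcomes B1=T, B2=T, B2=F, B3=F, B4=S, B5=T, B6=T, B7=T
input #8, w=16: events B1->F, B2->F, B4->S, B3->F, B5->T, B6->T, B7->F; outcomes B1=F, B2=F, B3=F, B4=S, B5=T, B6=T, B7=F
input #9, w=9: events B1->T, B2->T, B2->F, B4->S, B3->F, B5->T, B6->T, B7->T; outcomes B1=T, B2=T, B2=F, B3=F, B4=S, B5=T, B6=T, B7=T
input #10, w=-1: events B1->T, B2->T, B2->F, B4->E, B3->T, B4->S, B3->F, B5->T, B6->T, B7->T; outcomes B1=T, B2=T, B2=F, B3=T, B3=F, B4=S, B4=E, B5=T, B6=T, B7=T
union over all inputs: B1=T, B1=F, B2=T, B2=F, B3=T, B3=F, B4=S, B4=E, B5=T, B6=T, B7=T, B7=F (12 outcomes)
no size-1 subset reaches all 12 outcomes (best union: 10/12)
at size 2, {2, 10} reaches all 12 outcomes; every lexicographically earlier size-2 subset fails
Answer: 2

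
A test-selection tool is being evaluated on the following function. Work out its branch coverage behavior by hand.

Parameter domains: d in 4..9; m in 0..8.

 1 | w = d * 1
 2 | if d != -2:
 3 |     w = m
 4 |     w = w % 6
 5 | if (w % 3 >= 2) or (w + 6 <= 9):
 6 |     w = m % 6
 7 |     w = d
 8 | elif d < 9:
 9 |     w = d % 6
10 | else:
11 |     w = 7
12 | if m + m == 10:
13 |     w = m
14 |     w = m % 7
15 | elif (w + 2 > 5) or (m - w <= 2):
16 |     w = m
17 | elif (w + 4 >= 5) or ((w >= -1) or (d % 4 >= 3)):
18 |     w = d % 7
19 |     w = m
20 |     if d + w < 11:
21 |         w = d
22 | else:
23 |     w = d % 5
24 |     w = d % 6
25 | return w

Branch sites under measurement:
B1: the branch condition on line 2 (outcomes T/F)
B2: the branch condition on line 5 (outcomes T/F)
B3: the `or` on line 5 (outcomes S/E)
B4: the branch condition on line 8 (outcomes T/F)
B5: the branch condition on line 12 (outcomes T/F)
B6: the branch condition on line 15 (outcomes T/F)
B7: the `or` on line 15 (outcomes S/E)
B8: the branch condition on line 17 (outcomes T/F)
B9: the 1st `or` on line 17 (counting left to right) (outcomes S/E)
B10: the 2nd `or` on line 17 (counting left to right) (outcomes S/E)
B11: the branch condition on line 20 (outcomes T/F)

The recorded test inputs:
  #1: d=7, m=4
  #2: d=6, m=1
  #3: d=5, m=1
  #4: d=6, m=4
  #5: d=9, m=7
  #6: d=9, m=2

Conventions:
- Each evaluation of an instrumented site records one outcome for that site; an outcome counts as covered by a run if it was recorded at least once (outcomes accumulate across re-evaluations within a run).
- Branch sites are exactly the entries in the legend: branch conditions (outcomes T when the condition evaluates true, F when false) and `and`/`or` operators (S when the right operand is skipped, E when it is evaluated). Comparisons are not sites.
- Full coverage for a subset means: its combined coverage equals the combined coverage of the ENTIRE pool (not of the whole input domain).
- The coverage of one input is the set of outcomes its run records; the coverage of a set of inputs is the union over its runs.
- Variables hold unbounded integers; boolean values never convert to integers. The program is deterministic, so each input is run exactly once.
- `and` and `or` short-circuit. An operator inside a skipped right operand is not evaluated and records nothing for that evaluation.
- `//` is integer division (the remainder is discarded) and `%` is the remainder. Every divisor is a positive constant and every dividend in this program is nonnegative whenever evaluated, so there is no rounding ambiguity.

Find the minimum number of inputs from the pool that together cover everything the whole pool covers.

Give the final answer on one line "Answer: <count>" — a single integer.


run #1 (d=7, m=4) records B1=T, B2=F, B3=E, B4=T, B5=F, B6=F, B7=E, B8=T, B9=S, B11=F
run #2 (d=6, m=1) records B1=T, B2=T, B3=E, B5=F, B6=T, B7=S
run #3 (d=5, m=1) records B1=T, B2=T, B3=E, B5=F, B6=T, B7=S
run #4 (d=6, m=4) records B1=T, B2=F, B3=E, B4=T, B5=F, B6=F, B7=E, B8=T, B9=E, B10=S, B11=T
run #5 (d=9, m=7) records B1=T, B2=T, B3=E, B5=F, B6=T, B7=S
run #6 (d=9, m=2) records B1=T, B2=T, B3=S, B5=F, B6=T, B7=S
together the pool reaches 17 outcomes: B1=T, B2=T, B2=F, B3=S, B3=E, B4=T, B5=F, B6=T, B6=F, B7=S, B7=E, B8=T, B9=S, B9=E, B10=S, B11=T, B11=F
size 1 is not enough: best union over all size-1 subsets is 11/17
size 2 is not enough: best union over all size-2 subsets is 15/17
at size 3, {1, 4, 6} reaches all 17 outcomes; every lexicographically earlier size-3 subset fails
Answer: 3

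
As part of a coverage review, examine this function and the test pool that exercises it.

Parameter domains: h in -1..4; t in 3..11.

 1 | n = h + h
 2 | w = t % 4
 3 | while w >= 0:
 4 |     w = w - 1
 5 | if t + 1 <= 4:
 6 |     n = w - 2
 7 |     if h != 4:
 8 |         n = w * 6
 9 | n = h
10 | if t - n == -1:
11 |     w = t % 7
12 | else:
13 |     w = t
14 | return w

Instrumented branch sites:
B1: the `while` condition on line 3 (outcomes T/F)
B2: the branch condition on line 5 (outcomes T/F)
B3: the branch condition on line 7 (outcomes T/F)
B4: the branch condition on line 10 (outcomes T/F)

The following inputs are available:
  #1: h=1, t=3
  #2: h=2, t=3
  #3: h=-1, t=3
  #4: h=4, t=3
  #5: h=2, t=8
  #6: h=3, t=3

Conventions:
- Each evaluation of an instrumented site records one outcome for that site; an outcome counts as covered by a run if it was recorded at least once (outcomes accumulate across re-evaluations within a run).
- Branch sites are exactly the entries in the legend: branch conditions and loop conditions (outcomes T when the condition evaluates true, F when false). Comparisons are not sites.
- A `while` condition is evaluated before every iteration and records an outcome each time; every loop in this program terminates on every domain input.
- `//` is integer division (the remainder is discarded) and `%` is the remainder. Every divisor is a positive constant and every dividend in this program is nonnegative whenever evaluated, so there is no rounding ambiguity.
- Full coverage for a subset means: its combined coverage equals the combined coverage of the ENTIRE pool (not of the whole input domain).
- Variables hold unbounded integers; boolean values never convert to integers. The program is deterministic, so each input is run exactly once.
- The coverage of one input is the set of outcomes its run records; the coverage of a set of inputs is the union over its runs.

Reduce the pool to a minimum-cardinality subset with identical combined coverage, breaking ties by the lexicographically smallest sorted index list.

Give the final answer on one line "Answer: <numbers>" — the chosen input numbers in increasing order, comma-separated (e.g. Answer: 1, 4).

#1 (h=1, t=3) -> covered: B1=T, B1=F, B2=T, B3=T, B4=F
#2 (h=2, t=3) -> covered: B1=T, B1=F, B2=T, B3=T, B4=F
#3 (h=-1, t=3) -> covered: B1=T, B1=F, B2=T, B3=T, B4=F
#4 (h=4, t=3) -> covered: B1=T, B1=F, B2=T, B3=F, B4=T
#5 (h=2, t=8) -> covered: B1=T, B1=F, B2=F, B4=F
#6 (h=3, t=3) -> covered: B1=T, B1=F, B2=T, B3=T, B4=F
the full pool covers 8 outcomes: B1=T, B1=F, B2=T, B2=F, B3=T, B3=F, B4=T, B4=F
every size-1 subset falls short of the 8 outcomes (best: 5/8)
every size-2 subset falls short of the 8 outcomes (best: 7/8)
size 3: inputs {1, 4, 5} cover all 8 outcomes, and no lexicographically smaller subset of this size does

Answer: 1, 4, 5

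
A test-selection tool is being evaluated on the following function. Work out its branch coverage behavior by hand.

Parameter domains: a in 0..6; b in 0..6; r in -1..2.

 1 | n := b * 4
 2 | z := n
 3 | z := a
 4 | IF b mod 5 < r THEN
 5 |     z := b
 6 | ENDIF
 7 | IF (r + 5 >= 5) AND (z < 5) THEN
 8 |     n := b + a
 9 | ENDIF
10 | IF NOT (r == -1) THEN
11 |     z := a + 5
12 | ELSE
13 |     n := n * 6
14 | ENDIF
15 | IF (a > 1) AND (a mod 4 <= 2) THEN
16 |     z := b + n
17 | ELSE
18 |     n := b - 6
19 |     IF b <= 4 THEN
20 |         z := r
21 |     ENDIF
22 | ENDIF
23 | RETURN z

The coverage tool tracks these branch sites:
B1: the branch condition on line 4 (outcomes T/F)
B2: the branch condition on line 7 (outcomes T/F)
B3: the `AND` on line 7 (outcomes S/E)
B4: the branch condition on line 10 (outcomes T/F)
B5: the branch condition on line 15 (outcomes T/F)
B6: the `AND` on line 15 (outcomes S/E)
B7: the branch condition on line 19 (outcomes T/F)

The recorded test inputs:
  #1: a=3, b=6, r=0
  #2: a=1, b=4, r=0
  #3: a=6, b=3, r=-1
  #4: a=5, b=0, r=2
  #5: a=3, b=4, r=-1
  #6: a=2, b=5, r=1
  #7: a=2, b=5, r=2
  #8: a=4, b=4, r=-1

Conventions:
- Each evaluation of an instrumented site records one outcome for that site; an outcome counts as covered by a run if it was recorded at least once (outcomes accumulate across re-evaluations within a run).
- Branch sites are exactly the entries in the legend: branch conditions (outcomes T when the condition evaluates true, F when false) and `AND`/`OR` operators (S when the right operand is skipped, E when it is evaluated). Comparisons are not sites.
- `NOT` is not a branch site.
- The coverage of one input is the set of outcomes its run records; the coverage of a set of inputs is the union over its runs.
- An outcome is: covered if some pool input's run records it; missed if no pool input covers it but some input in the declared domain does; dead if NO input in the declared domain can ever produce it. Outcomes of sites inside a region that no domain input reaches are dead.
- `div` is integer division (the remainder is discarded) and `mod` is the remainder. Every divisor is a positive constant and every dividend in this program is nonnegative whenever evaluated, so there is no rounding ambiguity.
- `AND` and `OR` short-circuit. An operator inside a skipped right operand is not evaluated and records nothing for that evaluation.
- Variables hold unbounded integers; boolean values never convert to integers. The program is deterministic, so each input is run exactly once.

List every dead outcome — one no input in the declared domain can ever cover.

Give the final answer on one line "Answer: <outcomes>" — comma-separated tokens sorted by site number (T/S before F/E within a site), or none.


exhaustive pass over the 196-input domain:
  reachable outcomes have witnesses, e.g. B1=T (e.g. a=0, b=0, r=1), B1=F (e.g. a=0, b=0, r=-1), B2=T (e.g. a=0, b=0, r=0), B2=F (e.g. a=0, b=0, r=-1)
Answer: none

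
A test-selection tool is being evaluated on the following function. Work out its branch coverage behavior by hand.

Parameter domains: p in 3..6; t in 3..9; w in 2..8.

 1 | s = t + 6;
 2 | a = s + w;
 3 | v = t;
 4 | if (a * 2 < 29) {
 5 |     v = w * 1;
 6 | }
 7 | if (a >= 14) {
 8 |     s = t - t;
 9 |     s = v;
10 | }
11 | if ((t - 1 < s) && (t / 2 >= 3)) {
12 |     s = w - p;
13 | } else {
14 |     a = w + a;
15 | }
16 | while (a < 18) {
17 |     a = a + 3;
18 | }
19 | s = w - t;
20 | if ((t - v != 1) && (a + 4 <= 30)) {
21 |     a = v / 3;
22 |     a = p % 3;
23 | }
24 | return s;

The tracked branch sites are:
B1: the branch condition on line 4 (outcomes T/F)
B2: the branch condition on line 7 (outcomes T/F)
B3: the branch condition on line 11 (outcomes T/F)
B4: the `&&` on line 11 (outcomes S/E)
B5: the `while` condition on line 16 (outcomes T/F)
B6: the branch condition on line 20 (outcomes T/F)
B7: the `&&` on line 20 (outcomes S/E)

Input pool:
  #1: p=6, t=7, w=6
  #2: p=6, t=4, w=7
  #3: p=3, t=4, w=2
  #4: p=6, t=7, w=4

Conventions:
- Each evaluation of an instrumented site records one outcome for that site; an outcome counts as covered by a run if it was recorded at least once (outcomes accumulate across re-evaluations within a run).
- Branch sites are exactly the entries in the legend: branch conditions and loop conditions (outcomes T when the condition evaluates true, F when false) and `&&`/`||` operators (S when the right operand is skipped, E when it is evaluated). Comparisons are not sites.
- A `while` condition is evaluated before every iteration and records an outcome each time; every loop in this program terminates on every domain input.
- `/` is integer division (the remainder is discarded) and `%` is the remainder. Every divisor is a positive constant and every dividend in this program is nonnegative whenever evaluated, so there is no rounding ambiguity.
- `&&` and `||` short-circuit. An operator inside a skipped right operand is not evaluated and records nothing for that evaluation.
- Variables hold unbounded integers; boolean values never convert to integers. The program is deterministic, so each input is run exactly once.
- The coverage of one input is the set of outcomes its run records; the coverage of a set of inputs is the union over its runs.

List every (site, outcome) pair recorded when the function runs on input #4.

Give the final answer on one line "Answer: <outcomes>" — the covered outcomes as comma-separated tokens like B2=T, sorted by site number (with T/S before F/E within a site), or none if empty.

Event log for input #4 (p=6, t=7, w=4):
  B1->F, B2->T, B4->E, B3->T, B5->T, B5->F, B7->E, B6->T
deduplicating events, the covered set is: B1=F, B2=T, B3=T, B4=E, B5=T, B5=F, B6=T, B7=E

Answer: B1=F, B2=T, B3=T, B4=E, B5=T, B5=F, B6=T, B7=E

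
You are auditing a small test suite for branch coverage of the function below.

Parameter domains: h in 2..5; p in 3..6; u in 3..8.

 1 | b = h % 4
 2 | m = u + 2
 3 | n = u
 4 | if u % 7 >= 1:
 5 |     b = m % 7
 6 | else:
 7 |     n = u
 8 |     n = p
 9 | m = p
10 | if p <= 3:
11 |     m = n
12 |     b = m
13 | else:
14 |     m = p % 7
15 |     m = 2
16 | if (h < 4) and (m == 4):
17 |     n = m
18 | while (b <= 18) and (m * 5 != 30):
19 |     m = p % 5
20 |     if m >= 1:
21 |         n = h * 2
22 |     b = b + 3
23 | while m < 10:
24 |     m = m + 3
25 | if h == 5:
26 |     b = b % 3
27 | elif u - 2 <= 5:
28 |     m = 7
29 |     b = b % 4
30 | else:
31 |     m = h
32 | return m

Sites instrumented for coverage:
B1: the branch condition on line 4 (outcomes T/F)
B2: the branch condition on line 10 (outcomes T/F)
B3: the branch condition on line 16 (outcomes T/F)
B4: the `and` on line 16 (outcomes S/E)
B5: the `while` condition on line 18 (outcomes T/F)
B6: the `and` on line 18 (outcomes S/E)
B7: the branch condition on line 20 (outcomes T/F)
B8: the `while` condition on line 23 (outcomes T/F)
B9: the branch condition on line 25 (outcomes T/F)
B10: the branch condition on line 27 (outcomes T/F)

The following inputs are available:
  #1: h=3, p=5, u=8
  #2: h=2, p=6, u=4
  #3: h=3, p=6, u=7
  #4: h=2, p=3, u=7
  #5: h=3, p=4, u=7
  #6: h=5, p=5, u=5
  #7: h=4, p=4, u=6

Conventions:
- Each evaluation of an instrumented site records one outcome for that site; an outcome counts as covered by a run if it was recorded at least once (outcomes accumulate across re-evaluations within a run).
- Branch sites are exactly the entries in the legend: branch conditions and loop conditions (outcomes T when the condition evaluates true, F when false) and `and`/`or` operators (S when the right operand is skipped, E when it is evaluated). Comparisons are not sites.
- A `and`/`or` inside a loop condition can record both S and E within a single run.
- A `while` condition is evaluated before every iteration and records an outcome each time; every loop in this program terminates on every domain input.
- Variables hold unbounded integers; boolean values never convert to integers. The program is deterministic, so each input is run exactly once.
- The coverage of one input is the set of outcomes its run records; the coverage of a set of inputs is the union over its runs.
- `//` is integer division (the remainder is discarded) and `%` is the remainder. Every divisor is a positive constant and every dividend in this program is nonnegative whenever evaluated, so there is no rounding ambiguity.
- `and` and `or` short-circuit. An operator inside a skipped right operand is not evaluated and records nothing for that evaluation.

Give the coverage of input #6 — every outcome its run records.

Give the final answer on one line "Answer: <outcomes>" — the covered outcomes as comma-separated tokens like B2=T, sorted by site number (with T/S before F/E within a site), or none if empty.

Tracing the run of input #6 (h=5, p=5, u=5):
  B1->T, B2->F, B4->S, B3->F, B6->E, B5->T, B7->F, B6->E, B5->T, B7->F
  B6->E, B5->T, B7->F, B6->E, B5->T, B7->F, B6->E, B5->T, B7->F, B6->E
  B5->T, B7->F, B6->E, B5->T, B7->F, B6->S, B5->F, B8->T, B8->T, B8->T
  B8->T, B8->F, B9->T
collecting distinct outcomes: B1=T, B2=F, B3=F, B4=S, B5=T, B5=F, B6=S, B6=E, B7=F, B8=T, B8=F, B9=T

Answer: B1=T, B2=F, B3=F, B4=S, B5=T, B5=F, B6=S, B6=E, B7=F, B8=T, B8=F, B9=T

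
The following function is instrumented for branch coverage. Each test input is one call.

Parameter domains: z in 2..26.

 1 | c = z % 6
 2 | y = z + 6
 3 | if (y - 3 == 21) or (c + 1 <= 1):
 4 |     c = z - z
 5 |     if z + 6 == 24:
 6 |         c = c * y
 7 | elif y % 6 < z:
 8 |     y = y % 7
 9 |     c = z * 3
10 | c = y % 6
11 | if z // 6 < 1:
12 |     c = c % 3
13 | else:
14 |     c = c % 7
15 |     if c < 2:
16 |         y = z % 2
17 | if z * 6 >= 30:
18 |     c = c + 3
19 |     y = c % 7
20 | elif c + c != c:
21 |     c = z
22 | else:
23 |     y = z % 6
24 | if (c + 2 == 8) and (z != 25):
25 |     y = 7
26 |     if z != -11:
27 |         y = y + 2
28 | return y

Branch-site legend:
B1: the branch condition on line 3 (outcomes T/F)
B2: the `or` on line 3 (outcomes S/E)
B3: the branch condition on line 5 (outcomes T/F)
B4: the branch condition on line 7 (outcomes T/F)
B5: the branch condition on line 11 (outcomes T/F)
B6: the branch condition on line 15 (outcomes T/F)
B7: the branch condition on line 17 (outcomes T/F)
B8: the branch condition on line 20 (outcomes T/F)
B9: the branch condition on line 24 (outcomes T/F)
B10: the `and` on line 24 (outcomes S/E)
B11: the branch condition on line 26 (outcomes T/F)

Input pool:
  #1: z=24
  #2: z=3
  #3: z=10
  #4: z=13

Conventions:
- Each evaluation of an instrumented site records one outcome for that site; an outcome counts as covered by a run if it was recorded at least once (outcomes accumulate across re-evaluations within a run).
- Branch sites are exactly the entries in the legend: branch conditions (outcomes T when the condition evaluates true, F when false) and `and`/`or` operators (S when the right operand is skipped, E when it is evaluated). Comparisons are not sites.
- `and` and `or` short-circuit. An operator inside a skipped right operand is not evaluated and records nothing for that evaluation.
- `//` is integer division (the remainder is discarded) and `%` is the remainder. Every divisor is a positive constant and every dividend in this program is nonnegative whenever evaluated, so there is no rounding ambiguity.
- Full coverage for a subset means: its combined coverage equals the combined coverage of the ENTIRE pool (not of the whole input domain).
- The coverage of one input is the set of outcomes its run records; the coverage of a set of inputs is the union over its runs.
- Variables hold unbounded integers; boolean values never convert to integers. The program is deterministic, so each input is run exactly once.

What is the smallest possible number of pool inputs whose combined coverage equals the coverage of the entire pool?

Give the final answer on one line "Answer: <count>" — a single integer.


#1 (z=24) -> B2->E, B1->T, B3->F, B5->F, B6->T, B7->T, B10->S, B9->F; covered: B1=T, B2=E, B3=F, B5=F, B6=T, B7=T, B9=F, B10=S
#2 (z=3) -> B2->E, B1->F, B4->F, B5->T, B7->F, B8->F, B10->S, B9->F; covered: B1=F, B2=E, B4=F, B5=T, B7=F, B8=F, B9=F, B10=S
#3 (z=10) -> B2->E, B1->F, B4->T, B5->F, B6->F, B7->T, B10->S, B9->F; covered: B1=F, B2=E, B4=T, B5=F, B6=F, B7=T, B9=F, B10=S
#4 (z=13) -> B2->E, B1->F, B4->T, B5->F, B6->F, B7->T, B10->S, B9->F; covered: B1=F, B2=E, B4=T, B5=F, B6=F, B7=T, B9=F, B10=S
the full pool covers 15 outcomes: B1=T, B1=F, B2=E, B3=F, B4=T, B4=F, B5=T, B5=F, B6=T, B6=F, B7=T, B7=F, B8=F, B9=F, B10=S
every size-1 subset falls short of the 15 outcomes (best: 8/15)
every size-2 subset falls short of the 15 outcomes (best: 13/15)
at size 3, {1, 2, 3} reaches all 15 outcomes; every lexicographically earlier size-3 subset fails
Answer: 3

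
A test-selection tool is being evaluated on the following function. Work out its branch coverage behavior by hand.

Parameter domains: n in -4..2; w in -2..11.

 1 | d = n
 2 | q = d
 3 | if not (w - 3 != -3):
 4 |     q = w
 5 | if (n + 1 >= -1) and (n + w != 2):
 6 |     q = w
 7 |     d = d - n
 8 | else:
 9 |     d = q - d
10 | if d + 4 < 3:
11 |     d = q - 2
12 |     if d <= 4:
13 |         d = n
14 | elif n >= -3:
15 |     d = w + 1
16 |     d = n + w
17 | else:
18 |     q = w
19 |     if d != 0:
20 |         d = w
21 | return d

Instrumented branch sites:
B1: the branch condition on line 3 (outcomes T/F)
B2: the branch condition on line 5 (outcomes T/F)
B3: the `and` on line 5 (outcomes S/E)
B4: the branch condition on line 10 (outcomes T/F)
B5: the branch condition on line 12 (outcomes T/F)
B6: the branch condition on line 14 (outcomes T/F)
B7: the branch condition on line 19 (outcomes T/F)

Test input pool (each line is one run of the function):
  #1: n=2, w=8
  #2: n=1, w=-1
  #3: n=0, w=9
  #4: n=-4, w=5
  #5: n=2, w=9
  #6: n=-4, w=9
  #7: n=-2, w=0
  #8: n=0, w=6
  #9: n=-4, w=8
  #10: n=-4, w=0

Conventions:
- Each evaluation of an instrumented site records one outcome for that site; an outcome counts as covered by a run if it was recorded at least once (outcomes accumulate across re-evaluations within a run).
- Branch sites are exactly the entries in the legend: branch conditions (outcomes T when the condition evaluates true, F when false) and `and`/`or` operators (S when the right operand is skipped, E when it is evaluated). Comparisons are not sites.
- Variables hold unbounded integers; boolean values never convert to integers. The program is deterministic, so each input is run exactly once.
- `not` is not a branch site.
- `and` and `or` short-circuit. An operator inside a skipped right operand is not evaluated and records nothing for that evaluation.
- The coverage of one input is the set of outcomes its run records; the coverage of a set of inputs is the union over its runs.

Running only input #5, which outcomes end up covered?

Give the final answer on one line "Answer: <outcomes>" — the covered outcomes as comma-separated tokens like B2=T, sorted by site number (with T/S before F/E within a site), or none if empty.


Tracing the run of input #5 (n=2, w=9):
  B1->F, B3->E, B2->T, B4->F, B6->T
collecting distinct outcomes: B1=F, B2=T, B3=E, B4=F, B6=T
Answer: B1=F, B2=T, B3=E, B4=F, B6=T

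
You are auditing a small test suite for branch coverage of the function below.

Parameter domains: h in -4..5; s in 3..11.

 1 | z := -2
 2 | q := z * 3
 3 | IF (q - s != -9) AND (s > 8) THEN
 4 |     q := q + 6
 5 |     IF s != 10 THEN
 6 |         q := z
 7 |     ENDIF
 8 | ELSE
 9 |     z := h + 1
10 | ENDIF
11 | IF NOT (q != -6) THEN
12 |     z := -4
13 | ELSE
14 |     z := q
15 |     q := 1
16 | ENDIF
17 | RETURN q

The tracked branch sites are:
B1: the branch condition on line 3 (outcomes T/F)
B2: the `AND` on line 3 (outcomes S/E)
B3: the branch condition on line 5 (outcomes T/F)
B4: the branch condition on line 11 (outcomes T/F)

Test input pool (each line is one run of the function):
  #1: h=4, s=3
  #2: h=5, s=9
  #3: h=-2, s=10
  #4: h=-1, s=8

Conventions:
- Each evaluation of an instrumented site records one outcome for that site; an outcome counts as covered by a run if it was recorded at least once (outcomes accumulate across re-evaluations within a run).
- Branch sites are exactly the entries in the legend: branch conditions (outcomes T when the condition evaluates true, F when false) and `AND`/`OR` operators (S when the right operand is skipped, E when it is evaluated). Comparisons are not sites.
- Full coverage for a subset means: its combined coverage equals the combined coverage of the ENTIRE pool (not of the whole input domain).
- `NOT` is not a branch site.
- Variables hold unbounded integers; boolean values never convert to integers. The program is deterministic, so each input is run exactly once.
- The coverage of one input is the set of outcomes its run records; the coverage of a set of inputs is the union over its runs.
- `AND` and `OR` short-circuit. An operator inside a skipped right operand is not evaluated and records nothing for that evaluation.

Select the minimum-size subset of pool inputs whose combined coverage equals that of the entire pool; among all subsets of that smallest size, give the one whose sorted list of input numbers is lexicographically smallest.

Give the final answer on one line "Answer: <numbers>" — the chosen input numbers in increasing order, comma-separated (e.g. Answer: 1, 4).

run #1 (h=4, s=3) records B1=F, B2=S, B4=T
run #2 (h=5, s=9) records B1=T, B2=E, B3=T, B4=F
run #3 (h=-2, s=10) records B1=T, B2=E, B3=F, B4=F
run #4 (h=-1, s=8) records B1=F, B2=E, B4=T
union over all inputs: B1=T, B1=F, B2=S, B2=E, B3=T, B3=F, B4=T, B4=F (8 outcomes)
checked all size-1 subsets: none covers 8 outcomes (max 4/8)
checked all size-2 subsets: none covers 8 outcomes (max 7/8)
at size 3, {1, 2, 3} reaches all 8 outcomes; every lexicographically earlier size-3 subset fails

Answer: 1, 2, 3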